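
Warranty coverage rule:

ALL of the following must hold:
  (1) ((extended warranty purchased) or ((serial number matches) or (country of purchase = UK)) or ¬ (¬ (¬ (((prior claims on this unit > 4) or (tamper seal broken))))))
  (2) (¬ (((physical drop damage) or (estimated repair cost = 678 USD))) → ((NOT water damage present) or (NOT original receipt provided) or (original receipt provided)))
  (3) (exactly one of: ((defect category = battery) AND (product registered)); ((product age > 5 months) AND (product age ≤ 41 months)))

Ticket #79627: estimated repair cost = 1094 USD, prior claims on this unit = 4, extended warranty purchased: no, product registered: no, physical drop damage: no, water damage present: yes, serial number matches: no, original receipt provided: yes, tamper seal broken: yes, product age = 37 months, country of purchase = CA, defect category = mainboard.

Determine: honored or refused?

Refused

Atomic conditions:
  extended warranty purchased: no → false
  serial number matches: no → false
  country of purchase = UK: CA == UK is false
  prior claims on this unit > 4: 4 > 4 is false
  tamper seal broken: yes → true
  physical drop damage: no → false
  estimated repair cost = 678 USD: 1094 == 678 is false
  NOT water damage present: yes → false
  NOT original receipt provided: yes → false
  original receipt provided: yes → true
  defect category = battery: mainboard == battery is false
  product registered: no → false
  product age > 5 months: 37 > 5 is true
  product age ≤ 41 months: 37 ≤ 41 is true
Combine:
[1.2] false OR false = false
[1.3.1.1.1] false OR true = true
[1.3.1.1] NOT true = false
[1.3.1] NOT false = true
[1.3] NOT true = false
[1] false OR false OR false = false
[2.1.1] false OR false = false
[2.1] NOT false = true
[2.2] false OR false OR true = true
[2] true → true = true
[3.1] false AND false = false
[3.2] true AND true = true
[3] exactly-one(false, true) = true
[root] false AND true AND true = false
Overall: false → refused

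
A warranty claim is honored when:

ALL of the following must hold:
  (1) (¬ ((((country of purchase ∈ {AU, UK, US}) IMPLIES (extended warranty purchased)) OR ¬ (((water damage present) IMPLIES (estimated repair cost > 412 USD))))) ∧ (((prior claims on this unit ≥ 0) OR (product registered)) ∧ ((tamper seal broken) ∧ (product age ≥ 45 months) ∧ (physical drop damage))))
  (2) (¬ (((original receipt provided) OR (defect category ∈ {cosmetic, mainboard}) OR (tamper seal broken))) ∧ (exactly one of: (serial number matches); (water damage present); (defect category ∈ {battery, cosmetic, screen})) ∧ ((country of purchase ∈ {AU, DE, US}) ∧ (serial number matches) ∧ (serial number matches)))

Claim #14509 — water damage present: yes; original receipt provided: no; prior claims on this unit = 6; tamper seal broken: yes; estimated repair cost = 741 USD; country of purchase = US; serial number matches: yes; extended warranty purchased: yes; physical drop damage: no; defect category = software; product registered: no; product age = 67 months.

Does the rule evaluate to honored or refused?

Refused

Atomic conditions:
  country of purchase ∈ {AU, UK, US}: US is in the set → true
  extended warranty purchased: yes → true
  water damage present: yes → true
  estimated repair cost > 412 USD: 741 > 412 is true
  prior claims on this unit ≥ 0: 6 ≥ 0 is true
  product registered: no → false
  tamper seal broken: yes → true
  product age ≥ 45 months: 67 ≥ 45 is true
  physical drop damage: no → false
  original receipt provided: no → false
  defect category ∈ {cosmetic, mainboard}: software is not in the set → false
  serial number matches: yes → true
  defect category ∈ {battery, cosmetic, screen}: software is not in the set → false
  country of purchase ∈ {AU, DE, US}: US is in the set → true
Combine:
[1.1.1.1] true → true = true
[1.1.1.2.1] true → true = true
[1.1.1.2] NOT true = false
[1.1.1] true OR false = true
[1.1] NOT true = false
[1.2.1] true OR false = true
[1.2.2] true AND true AND false = false
[1.2] true AND false = false
[1] false AND false = false
[2.1.1] false OR false OR true = true
[2.1] NOT true = false
[2.2] exactly-one(true, true, false) = false
[2.3] true AND true AND true = true
[2] false AND false AND true = false
[root] false AND false = false
Overall: false → refused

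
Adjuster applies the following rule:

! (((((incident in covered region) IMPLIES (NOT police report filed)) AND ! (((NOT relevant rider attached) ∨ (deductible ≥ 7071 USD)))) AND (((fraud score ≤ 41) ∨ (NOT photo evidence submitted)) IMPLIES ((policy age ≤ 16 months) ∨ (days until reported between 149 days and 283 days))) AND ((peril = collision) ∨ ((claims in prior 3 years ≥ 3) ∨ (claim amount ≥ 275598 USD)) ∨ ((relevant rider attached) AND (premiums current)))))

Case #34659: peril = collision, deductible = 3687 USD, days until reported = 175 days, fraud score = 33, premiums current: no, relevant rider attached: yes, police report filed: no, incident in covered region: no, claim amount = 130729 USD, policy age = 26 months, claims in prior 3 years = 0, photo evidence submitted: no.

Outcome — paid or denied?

Atomic conditions:
  incident in covered region: no → false
  NOT police report filed: no → true
  NOT relevant rider attached: yes → false
  deductible ≥ 7071 USD: 3687 ≥ 7071 is false
  fraud score ≤ 41: 33 ≤ 41 is true
  NOT photo evidence submitted: no → true
  policy age ≤ 16 months: 26 ≤ 16 is false
  days until reported between 149 days and 283 days: 175 in [149, 283] is true
  peril = collision: collision == collision is true
  claims in prior 3 years ≥ 3: 0 ≥ 3 is false
  claim amount ≥ 275598 USD: 130729 ≥ 275598 is false
  relevant rider attached: yes → true
  premiums current: no → false
Combine:
[1.1.1] false → true (antecedent false ⇒ implication holds) = true
[1.1.2.1] false OR false = false
[1.1.2] NOT false = true
[1.1] true AND true = true
[1.2.1] true OR true = true
[1.2.2] false OR true = true
[1.2] true → true = true
[1.3.2] false OR false = false
[1.3.3] true AND false = false
[1.3] true OR false OR false = true
[1] true AND true AND true = true
[root] NOT true = false
Overall: false → denied

Denied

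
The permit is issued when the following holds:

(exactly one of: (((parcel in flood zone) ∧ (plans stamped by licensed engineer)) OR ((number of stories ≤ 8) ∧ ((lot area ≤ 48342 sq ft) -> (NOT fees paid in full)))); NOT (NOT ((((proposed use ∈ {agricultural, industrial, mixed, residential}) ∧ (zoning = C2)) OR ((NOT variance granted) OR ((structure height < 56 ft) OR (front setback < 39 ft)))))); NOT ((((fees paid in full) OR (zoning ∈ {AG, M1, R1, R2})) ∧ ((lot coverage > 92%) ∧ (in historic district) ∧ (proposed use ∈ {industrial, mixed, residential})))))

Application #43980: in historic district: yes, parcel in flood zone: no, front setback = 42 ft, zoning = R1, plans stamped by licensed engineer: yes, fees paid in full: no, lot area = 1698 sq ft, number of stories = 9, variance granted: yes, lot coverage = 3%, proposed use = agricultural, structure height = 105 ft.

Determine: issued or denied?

Issued

Atomic conditions:
  parcel in flood zone: no → false
  plans stamped by licensed engineer: yes → true
  number of stories ≤ 8: 9 ≤ 8 is false
  lot area ≤ 48342 sq ft: 1698 ≤ 48342 is true
  NOT fees paid in full: no → true
  proposed use ∈ {agricultural, industrial, mixed, residential}: agricultural is in the set → true
  zoning = C2: R1 == C2 is false
  NOT variance granted: yes → false
  structure height < 56 ft: 105 < 56 is false
  front setback < 39 ft: 42 < 39 is false
  fees paid in full: no → false
  zoning ∈ {AG, M1, R1, R2}: R1 is in the set → true
  lot coverage > 92%: 3 > 92 is false
  in historic district: yes → true
  proposed use ∈ {industrial, mixed, residential}: agricultural is not in the set → false
Combine:
[1.1] false AND true = false
[1.2.2] true → true = true
[1.2] false AND true = false
[1] false OR false = false
[2.1.1.1] true AND false = false
[2.1.1.2.2] false OR false = false
[2.1.1.2] false OR false = false
[2.1.1] false OR false = false
[2.1] NOT false = true
[2] NOT true = false
[3.1.1] false OR true = true
[3.1.2] false AND true AND false = false
[3.1] true AND false = false
[3] NOT false = true
[root] exactly-one(false, false, true) = true
Overall: true → issued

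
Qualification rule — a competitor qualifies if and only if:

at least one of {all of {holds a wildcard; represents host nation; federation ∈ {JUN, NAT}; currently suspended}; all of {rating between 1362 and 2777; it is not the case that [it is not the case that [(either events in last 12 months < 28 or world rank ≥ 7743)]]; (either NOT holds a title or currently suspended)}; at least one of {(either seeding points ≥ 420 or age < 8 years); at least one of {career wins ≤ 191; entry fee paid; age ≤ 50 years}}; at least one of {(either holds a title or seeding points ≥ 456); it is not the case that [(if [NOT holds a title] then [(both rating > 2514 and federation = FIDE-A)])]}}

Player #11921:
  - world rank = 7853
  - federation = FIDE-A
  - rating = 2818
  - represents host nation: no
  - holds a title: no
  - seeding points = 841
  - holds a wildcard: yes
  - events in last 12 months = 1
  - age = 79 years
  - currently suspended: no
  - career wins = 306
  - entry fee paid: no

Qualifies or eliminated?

Atomic conditions:
  holds a wildcard: yes → true
  represents host nation: no → false
  federation ∈ {JUN, NAT}: FIDE-A is not in the set → false
  currently suspended: no → false
  rating between 1362 and 2777: 2818 in [1362, 2777] is false
  events in last 12 months < 28: 1 < 28 is true
  world rank ≥ 7743: 7853 ≥ 7743 is true
  NOT holds a title: no → true
  seeding points ≥ 420: 841 ≥ 420 is true
  age < 8 years: 79 < 8 is false
  career wins ≤ 191: 306 ≤ 191 is false
  entry fee paid: no → false
  age ≤ 50 years: 79 ≤ 50 is false
  holds a title: no → false
  seeding points ≥ 456: 841 ≥ 456 is true
  rating > 2514: 2818 > 2514 is true
  federation = FIDE-A: FIDE-A == FIDE-A is true
Combine:
[1] true AND false AND false AND false = false
[2.2.1.1] true OR true = true
[2.2.1] NOT true = false
[2.2] NOT false = true
[2.3] true OR false = true
[2] false AND true AND true = false
[3.1] true OR false = true
[3.2] false OR false OR false = false
[3] true OR false = true
[4.1] false OR true = true
[4.2.1.2] true AND true = true
[4.2.1] true → true = true
[4.2] NOT true = false
[4] true OR false = true
[root] false OR false OR true OR true = true
Overall: true → qualifies

Qualifies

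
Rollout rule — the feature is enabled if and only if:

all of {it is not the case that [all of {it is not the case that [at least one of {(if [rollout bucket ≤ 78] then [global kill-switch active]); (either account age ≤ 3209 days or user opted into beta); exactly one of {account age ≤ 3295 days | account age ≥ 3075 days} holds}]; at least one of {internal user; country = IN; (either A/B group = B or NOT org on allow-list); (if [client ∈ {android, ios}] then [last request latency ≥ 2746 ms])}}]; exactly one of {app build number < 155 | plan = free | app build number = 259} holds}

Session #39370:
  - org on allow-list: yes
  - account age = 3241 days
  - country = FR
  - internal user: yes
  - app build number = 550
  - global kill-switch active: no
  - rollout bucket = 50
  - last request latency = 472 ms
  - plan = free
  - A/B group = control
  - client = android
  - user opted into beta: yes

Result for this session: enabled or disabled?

Atomic conditions:
  rollout bucket ≤ 78: 50 ≤ 78 is true
  global kill-switch active: no → false
  account age ≤ 3209 days: 3241 ≤ 3209 is false
  user opted into beta: yes → true
  account age ≤ 3295 days: 3241 ≤ 3295 is true
  account age ≥ 3075 days: 3241 ≥ 3075 is true
  internal user: yes → true
  country = IN: FR == IN is false
  A/B group = B: control == B is false
  NOT org on allow-list: yes → false
  client ∈ {android, ios}: android is in the set → true
  last request latency ≥ 2746 ms: 472 ≥ 2746 is false
  app build number < 155: 550 < 155 is false
  plan = free: free == free is true
  app build number = 259: 550 == 259 is false
Combine:
[1.1.1.1.1] true → false = false
[1.1.1.1.2] false OR true = true
[1.1.1.1.3] exactly-one(true, true) = false
[1.1.1.1] false OR true OR false = true
[1.1.1] NOT true = false
[1.1.2.3] false OR false = false
[1.1.2.4] true → false = false
[1.1.2] true OR false OR false OR false = true
[1.1] false AND true = false
[1] NOT false = true
[2] exactly-one(false, true, false) = true
[root] true AND true = true
Overall: true → enabled

Enabled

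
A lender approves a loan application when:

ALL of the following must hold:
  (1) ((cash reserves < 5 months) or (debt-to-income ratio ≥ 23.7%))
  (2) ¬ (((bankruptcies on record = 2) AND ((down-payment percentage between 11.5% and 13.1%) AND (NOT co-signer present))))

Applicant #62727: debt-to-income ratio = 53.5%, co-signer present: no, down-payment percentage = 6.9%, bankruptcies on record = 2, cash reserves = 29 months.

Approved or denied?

Approved

Atomic conditions:
  cash reserves < 5 months: 29 < 5 is false
  debt-to-income ratio ≥ 23.7%: 53.5 ≥ 23.7 is true
  bankruptcies on record = 2: 2 == 2 is true
  down-payment percentage between 11.5% and 13.1%: 6.9 in [11.5, 13.1] is false
  NOT co-signer present: no → true
Combine:
[1] false OR true = true
[2.1.2] false AND true = false
[2.1] true AND false = false
[2] NOT false = true
[root] true AND true = true
Overall: true → approved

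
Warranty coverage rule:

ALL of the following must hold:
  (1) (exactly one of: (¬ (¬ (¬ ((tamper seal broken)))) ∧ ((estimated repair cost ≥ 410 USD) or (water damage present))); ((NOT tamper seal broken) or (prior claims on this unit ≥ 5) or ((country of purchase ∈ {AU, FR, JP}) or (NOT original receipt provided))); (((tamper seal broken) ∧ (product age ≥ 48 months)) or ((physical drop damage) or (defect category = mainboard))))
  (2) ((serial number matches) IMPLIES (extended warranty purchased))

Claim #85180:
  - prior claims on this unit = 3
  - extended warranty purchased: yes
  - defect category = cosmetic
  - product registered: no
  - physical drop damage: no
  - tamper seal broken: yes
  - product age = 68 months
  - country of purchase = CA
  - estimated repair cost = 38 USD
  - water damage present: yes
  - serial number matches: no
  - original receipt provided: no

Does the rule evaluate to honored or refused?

Refused

Atomic conditions:
  tamper seal broken: yes → true
  estimated repair cost ≥ 410 USD: 38 ≥ 410 is false
  water damage present: yes → true
  NOT tamper seal broken: yes → false
  prior claims on this unit ≥ 5: 3 ≥ 5 is false
  country of purchase ∈ {AU, FR, JP}: CA is not in the set → false
  NOT original receipt provided: no → true
  product age ≥ 48 months: 68 ≥ 48 is true
  physical drop damage: no → false
  defect category = mainboard: cosmetic == mainboard is false
  serial number matches: no → false
  extended warranty purchased: yes → true
Combine:
[1.1.1.1.1] NOT true = false
[1.1.1.1] NOT false = true
[1.1.1] NOT true = false
[1.1.2] false OR true = true
[1.1] false AND true = false
[1.2.3] false OR true = true
[1.2] false OR false OR true = true
[1.3.1] true AND true = true
[1.3.2] false OR false = false
[1.3] true OR false = true
[1] exactly-one(false, true, true) = false
[2] false → true (antecedent false ⇒ implication holds) = true
[root] false AND true = false
Overall: false → refused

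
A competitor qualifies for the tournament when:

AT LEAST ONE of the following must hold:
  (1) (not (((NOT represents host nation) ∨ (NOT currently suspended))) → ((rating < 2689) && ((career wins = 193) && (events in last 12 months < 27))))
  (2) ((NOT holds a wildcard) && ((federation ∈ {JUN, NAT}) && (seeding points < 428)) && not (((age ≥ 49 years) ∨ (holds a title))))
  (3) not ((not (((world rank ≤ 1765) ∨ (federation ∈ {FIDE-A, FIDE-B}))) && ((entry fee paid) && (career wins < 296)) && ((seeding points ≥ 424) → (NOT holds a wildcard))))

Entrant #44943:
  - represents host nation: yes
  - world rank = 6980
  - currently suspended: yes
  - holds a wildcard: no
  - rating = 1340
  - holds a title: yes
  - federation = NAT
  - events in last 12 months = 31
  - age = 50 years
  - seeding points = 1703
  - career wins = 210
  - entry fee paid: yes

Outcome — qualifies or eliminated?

Atomic conditions:
  NOT represents host nation: yes → false
  NOT currently suspended: yes → false
  rating < 2689: 1340 < 2689 is true
  career wins = 193: 210 == 193 is false
  events in last 12 months < 27: 31 < 27 is false
  NOT holds a wildcard: no → true
  federation ∈ {JUN, NAT}: NAT is in the set → true
  seeding points < 428: 1703 < 428 is false
  age ≥ 49 years: 50 ≥ 49 is true
  holds a title: yes → true
  world rank ≤ 1765: 6980 ≤ 1765 is false
  federation ∈ {FIDE-A, FIDE-B}: NAT is not in the set → false
  entry fee paid: yes → true
  career wins < 296: 210 < 296 is true
  seeding points ≥ 424: 1703 ≥ 424 is true
Combine:
[1.1.1] false OR false = false
[1.1] NOT false = true
[1.2.2] false AND false = false
[1.2] true AND false = false
[1] true → false = false
[2.2] true AND false = false
[2.3.1] true OR true = true
[2.3] NOT true = false
[2] true AND false AND false = false
[3.1.1.1] false OR false = false
[3.1.1] NOT false = true
[3.1.2] true AND true = true
[3.1.3] true → true = true
[3.1] true AND true AND true = true
[3] NOT true = false
[root] false OR false OR false = false
Overall: false → eliminated

Eliminated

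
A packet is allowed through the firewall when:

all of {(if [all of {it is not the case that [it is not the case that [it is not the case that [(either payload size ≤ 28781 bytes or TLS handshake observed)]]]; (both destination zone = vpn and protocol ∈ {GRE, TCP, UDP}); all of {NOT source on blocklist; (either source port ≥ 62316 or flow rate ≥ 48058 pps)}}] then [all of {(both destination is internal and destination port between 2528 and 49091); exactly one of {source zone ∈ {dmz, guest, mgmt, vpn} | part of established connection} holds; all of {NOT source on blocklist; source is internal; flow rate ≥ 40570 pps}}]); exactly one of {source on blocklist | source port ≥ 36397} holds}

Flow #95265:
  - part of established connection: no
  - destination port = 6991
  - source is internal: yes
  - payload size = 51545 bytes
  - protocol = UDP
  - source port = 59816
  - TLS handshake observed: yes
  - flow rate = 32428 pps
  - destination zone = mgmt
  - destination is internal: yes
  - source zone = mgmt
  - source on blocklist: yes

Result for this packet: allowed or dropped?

Atomic conditions:
  payload size ≤ 28781 bytes: 51545 ≤ 28781 is false
  TLS handshake observed: yes → true
  destination zone = vpn: mgmt == vpn is false
  protocol ∈ {GRE, TCP, UDP}: UDP is in the set → true
  NOT source on blocklist: yes → false
  source port ≥ 62316: 59816 ≥ 62316 is false
  flow rate ≥ 48058 pps: 32428 ≥ 48058 is false
  destination is internal: yes → true
  destination port between 2528 and 49091: 6991 in [2528, 49091] is true
  source zone ∈ {dmz, guest, mgmt, vpn}: mgmt is in the set → true
  part of established connection: no → false
  source is internal: yes → true
  flow rate ≥ 40570 pps: 32428 ≥ 40570 is false
  source on blocklist: yes → true
  source port ≥ 36397: 59816 ≥ 36397 is true
Combine:
[1.1.1.1.1.1] false OR true = true
[1.1.1.1.1] NOT true = false
[1.1.1.1] NOT false = true
[1.1.1] NOT true = false
[1.1.2] false AND true = false
[1.1.3.2] false OR false = false
[1.1.3] false AND false = false
[1.1] false AND false AND false = false
[1.2.1] true AND true = true
[1.2.2] exactly-one(true, false) = true
[1.2.3] false AND true AND false = false
[1.2] true AND true AND false = false
[1] false → false (antecedent false ⇒ implication holds) = true
[2] exactly-one(true, true) = false
[root] true AND false = false
Overall: false → dropped

Dropped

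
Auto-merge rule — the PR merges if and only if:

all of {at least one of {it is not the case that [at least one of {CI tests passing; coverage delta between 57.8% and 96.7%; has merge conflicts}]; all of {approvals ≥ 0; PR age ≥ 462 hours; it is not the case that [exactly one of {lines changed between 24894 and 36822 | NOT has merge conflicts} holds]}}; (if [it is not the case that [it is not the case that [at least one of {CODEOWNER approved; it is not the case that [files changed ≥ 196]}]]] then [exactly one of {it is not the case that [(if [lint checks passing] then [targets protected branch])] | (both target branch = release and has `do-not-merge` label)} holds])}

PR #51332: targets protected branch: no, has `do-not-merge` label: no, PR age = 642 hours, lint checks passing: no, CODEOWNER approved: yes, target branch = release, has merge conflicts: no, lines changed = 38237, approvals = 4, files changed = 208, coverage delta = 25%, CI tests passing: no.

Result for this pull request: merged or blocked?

Blocked

Atomic conditions:
  CI tests passing: no → false
  coverage delta between 57.8% and 96.7%: 25 in [57.8, 96.7] is false
  has merge conflicts: no → false
  approvals ≥ 0: 4 ≥ 0 is true
  PR age ≥ 462 hours: 642 ≥ 462 is true
  lines changed between 24894 and 36822: 38237 in [24894, 36822] is false
  NOT has merge conflicts: no → true
  CODEOWNER approved: yes → true
  files changed ≥ 196: 208 ≥ 196 is true
  lint checks passing: no → false
  targets protected branch: no → false
  target branch = release: release == release is true
  has `do-not-merge` label: no → false
Combine:
[1.1.1] false OR false OR false = false
[1.1] NOT false = true
[1.2.3.1] exactly-one(false, true) = true
[1.2.3] NOT true = false
[1.2] true AND true AND false = false
[1] true OR false = true
[2.1.1.1.2] NOT true = false
[2.1.1.1] true OR false = true
[2.1.1] NOT true = false
[2.1] NOT false = true
[2.2.1.1] false → false (antecedent false ⇒ implication holds) = true
[2.2.1] NOT true = false
[2.2.2] true AND false = false
[2.2] exactly-one(false, false) = false
[2] true → false = false
[root] true AND false = false
Overall: false → blocked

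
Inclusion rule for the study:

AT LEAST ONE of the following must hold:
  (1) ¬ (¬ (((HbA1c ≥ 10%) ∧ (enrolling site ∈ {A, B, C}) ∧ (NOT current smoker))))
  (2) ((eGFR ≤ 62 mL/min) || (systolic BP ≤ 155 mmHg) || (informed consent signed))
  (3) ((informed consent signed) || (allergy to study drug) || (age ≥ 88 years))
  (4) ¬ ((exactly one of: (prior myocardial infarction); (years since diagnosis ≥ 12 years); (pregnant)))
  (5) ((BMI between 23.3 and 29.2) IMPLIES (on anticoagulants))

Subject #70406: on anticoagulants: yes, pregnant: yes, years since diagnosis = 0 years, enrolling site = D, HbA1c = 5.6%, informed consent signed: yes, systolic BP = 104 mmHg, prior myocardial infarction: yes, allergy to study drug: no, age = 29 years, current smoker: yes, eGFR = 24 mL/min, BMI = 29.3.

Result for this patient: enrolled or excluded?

Enrolled

Atomic conditions:
  HbA1c ≥ 10%: 5.6 ≥ 10 is false
  enrolling site ∈ {A, B, C}: D is not in the set → false
  NOT current smoker: yes → false
  eGFR ≤ 62 mL/min: 24 ≤ 62 is true
  systolic BP ≤ 155 mmHg: 104 ≤ 155 is true
  informed consent signed: yes → true
  allergy to study drug: no → false
  age ≥ 88 years: 29 ≥ 88 is false
  prior myocardial infarction: yes → true
  years since diagnosis ≥ 12 years: 0 ≥ 12 is false
  pregnant: yes → true
  BMI between 23.3 and 29.2: 29.3 in [23.3, 29.2] is false
  on anticoagulants: yes → true
Combine:
[1.1.1] false AND false AND false = false
[1.1] NOT false = true
[1] NOT true = false
[2] true OR true OR true = true
[3] true OR false OR false = true
[4.1] exactly-one(true, false, true) = false
[4] NOT false = true
[5] false → true (antecedent false ⇒ implication holds) = true
[root] false OR true OR true OR true OR true = true
Overall: true → enrolled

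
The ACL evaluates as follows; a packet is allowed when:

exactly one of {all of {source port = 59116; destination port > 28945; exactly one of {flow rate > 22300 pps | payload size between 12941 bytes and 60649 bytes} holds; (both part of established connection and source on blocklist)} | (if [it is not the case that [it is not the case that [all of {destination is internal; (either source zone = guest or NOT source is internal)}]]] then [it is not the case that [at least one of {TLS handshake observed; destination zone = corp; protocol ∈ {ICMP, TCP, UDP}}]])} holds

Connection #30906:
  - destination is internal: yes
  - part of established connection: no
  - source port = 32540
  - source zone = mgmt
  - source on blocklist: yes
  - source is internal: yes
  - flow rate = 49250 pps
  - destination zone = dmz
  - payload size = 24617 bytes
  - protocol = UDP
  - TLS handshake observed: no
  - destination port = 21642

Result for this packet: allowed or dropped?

Atomic conditions:
  source port = 59116: 32540 == 59116 is false
  destination port > 28945: 21642 > 28945 is false
  flow rate > 22300 pps: 49250 > 22300 is true
  payload size between 12941 bytes and 60649 bytes: 24617 in [12941, 60649] is true
  part of established connection: no → false
  source on blocklist: yes → true
  destination is internal: yes → true
  source zone = guest: mgmt == guest is false
  NOT source is internal: yes → false
  TLS handshake observed: no → false
  destination zone = corp: dmz == corp is false
  protocol ∈ {ICMP, TCP, UDP}: UDP is in the set → true
Combine:
[1.3] exactly-one(true, true) = false
[1.4] false AND true = false
[1] false AND false AND false AND false = false
[2.1.1.1.2] false OR false = false
[2.1.1.1] true AND false = false
[2.1.1] NOT false = true
[2.1] NOT true = false
[2.2.1] false OR false OR true = true
[2.2] NOT true = false
[2] false → false (antecedent false ⇒ implication holds) = true
[root] exactly-one(false, true) = true
Overall: true → allowed

Allowed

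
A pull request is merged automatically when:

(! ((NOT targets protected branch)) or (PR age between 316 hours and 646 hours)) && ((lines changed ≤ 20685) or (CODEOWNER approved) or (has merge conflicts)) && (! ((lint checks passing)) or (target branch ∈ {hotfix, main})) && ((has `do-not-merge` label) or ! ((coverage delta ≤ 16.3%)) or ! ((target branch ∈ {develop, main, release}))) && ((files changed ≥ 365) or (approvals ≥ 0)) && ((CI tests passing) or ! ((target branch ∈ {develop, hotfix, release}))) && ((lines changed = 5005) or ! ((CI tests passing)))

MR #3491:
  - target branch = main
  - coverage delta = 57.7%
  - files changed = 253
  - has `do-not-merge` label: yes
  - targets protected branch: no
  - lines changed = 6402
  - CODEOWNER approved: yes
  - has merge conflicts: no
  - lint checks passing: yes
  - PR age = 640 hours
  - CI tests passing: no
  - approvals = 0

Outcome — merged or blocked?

Atomic conditions:
  NOT targets protected branch: no → true
  PR age between 316 hours and 646 hours: 640 in [316, 646] is true
  lines changed ≤ 20685: 6402 ≤ 20685 is true
  CODEOWNER approved: yes → true
  has merge conflicts: no → false
  lint checks passing: yes → true
  target branch ∈ {hotfix, main}: main is in the set → true
  has `do-not-merge` label: yes → true
  coverage delta ≤ 16.3%: 57.7 ≤ 16.3 is false
  target branch ∈ {develop, main, release}: main is in the set → true
  files changed ≥ 365: 253 ≥ 365 is false
  approvals ≥ 0: 0 ≥ 0 is true
  CI tests passing: no → false
  target branch ∈ {develop, hotfix, release}: main is not in the set → false
  lines changed = 5005: 6402 == 5005 is false
Combine:
[1.1] NOT true = false
[1] false OR true = true
[2] true OR true OR false = true
[3.1] NOT true = false
[3] false OR true = true
[4.2] NOT false = true
[4.3] NOT true = false
[4] true OR true OR false = true
[5] false OR true = true
[6.2] NOT false = true
[6] false OR true = true
[7.2] NOT false = true
[7] false OR true = true
[root] true AND true AND true AND true AND true AND true AND true = true
Overall: true → merged

Merged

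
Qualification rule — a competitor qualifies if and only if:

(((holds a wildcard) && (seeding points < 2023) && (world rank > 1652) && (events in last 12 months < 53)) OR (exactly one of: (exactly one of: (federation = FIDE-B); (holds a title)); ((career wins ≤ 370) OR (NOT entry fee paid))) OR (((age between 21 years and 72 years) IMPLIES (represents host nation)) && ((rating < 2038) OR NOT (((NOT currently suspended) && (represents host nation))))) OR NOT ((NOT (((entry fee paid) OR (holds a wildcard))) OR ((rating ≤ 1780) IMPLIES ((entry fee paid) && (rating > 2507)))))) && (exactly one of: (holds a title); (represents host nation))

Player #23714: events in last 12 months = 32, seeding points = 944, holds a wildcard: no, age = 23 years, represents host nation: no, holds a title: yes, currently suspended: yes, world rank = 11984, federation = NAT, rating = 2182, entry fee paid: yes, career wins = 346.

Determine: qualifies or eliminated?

Eliminated

Atomic conditions:
  holds a wildcard: no → false
  seeding points < 2023: 944 < 2023 is true
  world rank > 1652: 11984 > 1652 is true
  events in last 12 months < 53: 32 < 53 is true
  federation = FIDE-B: NAT == FIDE-B is false
  holds a title: yes → true
  career wins ≤ 370: 346 ≤ 370 is true
  NOT entry fee paid: yes → false
  age between 21 years and 72 years: 23 in [21, 72] is true
  represents host nation: no → false
  rating < 2038: 2182 < 2038 is false
  NOT currently suspended: yes → false
  entry fee paid: yes → true
  rating ≤ 1780: 2182 ≤ 1780 is false
  rating > 2507: 2182 > 2507 is false
Combine:
[1.1] false AND true AND true AND true = false
[1.2.1] exactly-one(false, true) = true
[1.2.2] true OR false = true
[1.2] exactly-one(true, true) = false
[1.3.1] true → false = false
[1.3.2.2.1] false AND false = false
[1.3.2.2] NOT false = true
[1.3.2] false OR true = true
[1.3] false AND true = false
[1.4.1.1.1] true OR false = true
[1.4.1.1] NOT true = false
[1.4.1.2.2] true AND false = false
[1.4.1.2] false → false (antecedent false ⇒ implication holds) = true
[1.4.1] false OR true = true
[1.4] NOT true = false
[1] false OR false OR false OR false = false
[2] exactly-one(true, false) = true
[root] false AND true = false
Overall: false → eliminated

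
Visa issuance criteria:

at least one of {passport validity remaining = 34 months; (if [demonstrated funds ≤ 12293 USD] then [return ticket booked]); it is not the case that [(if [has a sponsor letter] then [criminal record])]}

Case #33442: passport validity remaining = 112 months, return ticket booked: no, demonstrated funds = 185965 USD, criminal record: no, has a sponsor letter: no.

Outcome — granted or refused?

Atomic conditions:
  passport validity remaining = 34 months: 112 == 34 is false
  demonstrated funds ≤ 12293 USD: 185965 ≤ 12293 is false
  return ticket booked: no → false
  has a sponsor letter: no → false
  criminal record: no → false
Combine:
[2] false → false (antecedent false ⇒ implication holds) = true
[3.1] false → false (antecedent false ⇒ implication holds) = true
[3] NOT true = false
[root] false OR true OR false = true
Overall: true → granted

Granted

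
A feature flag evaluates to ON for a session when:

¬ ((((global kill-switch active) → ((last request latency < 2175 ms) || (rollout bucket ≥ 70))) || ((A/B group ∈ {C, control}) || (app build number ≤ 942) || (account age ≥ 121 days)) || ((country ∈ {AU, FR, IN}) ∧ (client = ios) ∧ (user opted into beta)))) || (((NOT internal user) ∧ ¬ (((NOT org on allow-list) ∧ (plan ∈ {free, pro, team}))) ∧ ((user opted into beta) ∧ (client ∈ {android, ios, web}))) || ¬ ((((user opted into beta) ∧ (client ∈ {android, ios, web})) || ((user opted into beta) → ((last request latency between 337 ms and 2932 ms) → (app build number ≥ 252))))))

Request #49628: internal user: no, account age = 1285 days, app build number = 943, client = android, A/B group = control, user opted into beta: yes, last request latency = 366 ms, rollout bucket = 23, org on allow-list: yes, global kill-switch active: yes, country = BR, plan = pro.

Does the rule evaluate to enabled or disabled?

Atomic conditions:
  global kill-switch active: yes → true
  last request latency < 2175 ms: 366 < 2175 is true
  rollout bucket ≥ 70: 23 ≥ 70 is false
  A/B group ∈ {C, control}: control is in the set → true
  app build number ≤ 942: 943 ≤ 942 is false
  account age ≥ 121 days: 1285 ≥ 121 is true
  country ∈ {AU, FR, IN}: BR is not in the set → false
  client = ios: android == ios is false
  user opted into beta: yes → true
  NOT internal user: no → true
  NOT org on allow-list: yes → false
  plan ∈ {free, pro, team}: pro is in the set → true
  client ∈ {android, ios, web}: android is in the set → true
  last request latency between 337 ms and 2932 ms: 366 in [337, 2932] is true
  app build number ≥ 252: 943 ≥ 252 is true
Combine:
[1.1.1.2] true OR false = true
[1.1.1] true → true = true
[1.1.2] true OR false OR true = true
[1.1.3] false AND false AND true = false
[1.1] true OR true OR false = true
[1] NOT true = false
[2.1.2.1] false AND true = false
[2.1.2] NOT false = true
[2.1.3] true AND true = true
[2.1] true AND true AND true = true
[2.2.1.1] true AND true = true
[2.2.1.2.2] true → true = true
[2.2.1.2] true → true = true
[2.2.1] true OR true = true
[2.2] NOT true = false
[2] true OR false = true
[root] false OR true = true
Overall: true → enabled

Enabled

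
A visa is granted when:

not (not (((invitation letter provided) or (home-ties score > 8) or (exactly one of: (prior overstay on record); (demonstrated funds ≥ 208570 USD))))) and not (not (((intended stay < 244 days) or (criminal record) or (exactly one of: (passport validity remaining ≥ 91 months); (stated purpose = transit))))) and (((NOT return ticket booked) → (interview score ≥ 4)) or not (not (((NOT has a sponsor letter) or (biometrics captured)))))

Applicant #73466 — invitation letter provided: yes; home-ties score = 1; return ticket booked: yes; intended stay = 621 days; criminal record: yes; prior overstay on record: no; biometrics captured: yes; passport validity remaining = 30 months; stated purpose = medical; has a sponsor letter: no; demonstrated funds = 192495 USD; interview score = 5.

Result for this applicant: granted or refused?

Atomic conditions:
  invitation letter provided: yes → true
  home-ties score > 8: 1 > 8 is false
  prior overstay on record: no → false
  demonstrated funds ≥ 208570 USD: 192495 ≥ 208570 is false
  intended stay < 244 days: 621 < 244 is false
  criminal record: yes → true
  passport validity remaining ≥ 91 months: 30 ≥ 91 is false
  stated purpose = transit: medical == transit is false
  NOT return ticket booked: yes → false
  interview score ≥ 4: 5 ≥ 4 is true
  NOT has a sponsor letter: no → true
  biometrics captured: yes → true
Combine:
[1.1.1.3] exactly-one(false, false) = false
[1.1.1] true OR false OR false = true
[1.1] NOT true = false
[1] NOT false = true
[2.1.1.3] exactly-one(false, false) = false
[2.1.1] false OR true OR false = true
[2.1] NOT true = false
[2] NOT false = true
[3.1] false → true (antecedent false ⇒ implication holds) = true
[3.2.1.1] true OR true = true
[3.2.1] NOT true = false
[3.2] NOT false = true
[3] true OR true = true
[root] true AND true AND true = true
Overall: true → granted

Granted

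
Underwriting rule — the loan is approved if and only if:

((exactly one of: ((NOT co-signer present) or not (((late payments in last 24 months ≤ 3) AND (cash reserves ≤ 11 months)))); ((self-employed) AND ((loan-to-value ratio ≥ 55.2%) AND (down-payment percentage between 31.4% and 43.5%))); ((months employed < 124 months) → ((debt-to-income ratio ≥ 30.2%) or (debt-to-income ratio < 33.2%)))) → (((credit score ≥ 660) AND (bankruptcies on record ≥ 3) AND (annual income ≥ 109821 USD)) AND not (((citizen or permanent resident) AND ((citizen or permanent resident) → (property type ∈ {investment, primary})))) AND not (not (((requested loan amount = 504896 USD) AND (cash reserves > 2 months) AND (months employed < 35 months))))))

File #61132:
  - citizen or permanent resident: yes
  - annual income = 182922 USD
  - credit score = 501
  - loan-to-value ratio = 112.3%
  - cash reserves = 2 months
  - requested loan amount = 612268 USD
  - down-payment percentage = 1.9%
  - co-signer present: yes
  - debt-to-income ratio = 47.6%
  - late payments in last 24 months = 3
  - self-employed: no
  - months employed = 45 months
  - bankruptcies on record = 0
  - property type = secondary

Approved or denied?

Denied

Atomic conditions:
  NOT co-signer present: yes → false
  late payments in last 24 months ≤ 3: 3 ≤ 3 is true
  cash reserves ≤ 11 months: 2 ≤ 11 is true
  self-employed: no → false
  loan-to-value ratio ≥ 55.2%: 112.3 ≥ 55.2 is true
  down-payment percentage between 31.4% and 43.5%: 1.9 in [31.4, 43.5] is false
  months employed < 124 months: 45 < 124 is true
  debt-to-income ratio ≥ 30.2%: 47.6 ≥ 30.2 is true
  debt-to-income ratio < 33.2%: 47.6 < 33.2 is false
  credit score ≥ 660: 501 ≥ 660 is false
  bankruptcies on record ≥ 3: 0 ≥ 3 is false
  annual income ≥ 109821 USD: 182922 ≥ 109821 is true
  citizen or permanent resident: yes → true
  property type ∈ {investment, primary}: secondary is not in the set → false
  requested loan amount = 504896 USD: 612268 == 504896 is false
  cash reserves > 2 months: 2 > 2 is false
  months employed < 35 months: 45 < 35 is false
Combine:
[1.1.2.1] true AND true = true
[1.1.2] NOT true = false
[1.1] false OR false = false
[1.2.2] true AND false = false
[1.2] false AND false = false
[1.3.2] true OR false = true
[1.3] true → true = true
[1] exactly-one(false, false, true) = true
[2.1] false AND false AND true = false
[2.2.1.2] true → false = false
[2.2.1] true AND false = false
[2.2] NOT false = true
[2.3.1.1] false AND false AND false = false
[2.3.1] NOT false = true
[2.3] NOT true = false
[2] false AND true AND false = false
[root] true → false = false
Overall: false → denied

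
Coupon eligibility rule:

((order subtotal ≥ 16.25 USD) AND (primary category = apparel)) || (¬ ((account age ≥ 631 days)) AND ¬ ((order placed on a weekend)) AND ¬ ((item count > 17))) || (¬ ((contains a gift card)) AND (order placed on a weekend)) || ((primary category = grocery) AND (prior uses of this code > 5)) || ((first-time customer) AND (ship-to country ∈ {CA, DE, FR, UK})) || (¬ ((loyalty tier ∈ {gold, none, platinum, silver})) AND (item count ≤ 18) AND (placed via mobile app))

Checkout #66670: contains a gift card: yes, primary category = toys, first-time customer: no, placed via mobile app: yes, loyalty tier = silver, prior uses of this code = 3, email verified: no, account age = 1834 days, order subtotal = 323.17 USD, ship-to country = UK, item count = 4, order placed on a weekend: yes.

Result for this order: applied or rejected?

Rejected

Atomic conditions:
  order subtotal ≥ 16.25 USD: 323.17 ≥ 16.25 is true
  primary category = apparel: toys == apparel is false
  account age ≥ 631 days: 1834 ≥ 631 is true
  order placed on a weekend: yes → true
  item count > 17: 4 > 17 is false
  contains a gift card: yes → true
  primary category = grocery: toys == grocery is false
  prior uses of this code > 5: 3 > 5 is false
  first-time customer: no → false
  ship-to country ∈ {CA, DE, FR, UK}: UK is in the set → true
  loyalty tier ∈ {gold, none, platinum, silver}: silver is in the set → true
  item count ≤ 18: 4 ≤ 18 is true
  placed via mobile app: yes → true
Combine:
[1] true AND false = false
[2.1] NOT true = false
[2.2] NOT true = false
[2.3] NOT false = true
[2] false AND false AND true = false
[3.1] NOT true = false
[3] false AND true = false
[4] false AND false = false
[5] false AND true = false
[6.1] NOT true = false
[6] false AND true AND true = false
[root] false OR false OR false OR false OR false OR false = false
Overall: false → rejected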